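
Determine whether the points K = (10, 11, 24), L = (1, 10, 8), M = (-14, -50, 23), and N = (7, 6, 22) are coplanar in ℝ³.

The four points are coplanar iff the 3×3 determinant with rows KL, KM, KN is zero.
Rows: (-9, -1, -16), (-24, -61, -1), (-3, -5, -2).
Expanding along the first row: (-9)(117) − (-1)(45) + (-16)(-63) = 0.
Zero determinant ⇒ coplanar.

Yes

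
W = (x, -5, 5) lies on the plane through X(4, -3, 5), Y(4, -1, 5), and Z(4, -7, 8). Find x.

4

Coplanarity requires XY · (XZ × XW) = 0.
XY = (0, 2, 0), XZ = (0, -4, 3); the triple product is linear in x with coefficient 6 and constant term -24.
Setting it to zero: x = 4.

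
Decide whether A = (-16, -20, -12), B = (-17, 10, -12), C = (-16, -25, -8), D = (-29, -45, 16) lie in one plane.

With A as base: AB = (-1, 30, 0), AC = (0, -5, 4), AD = (-13, -25, 28).
AC × AD = (-40, -52, -65).
AB · (AC × AD) = -1520.
Since -1520 ≠ 0, the four points are not coplanar.

No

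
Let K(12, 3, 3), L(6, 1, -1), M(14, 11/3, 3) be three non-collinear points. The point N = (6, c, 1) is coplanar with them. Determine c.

1

Coplanarity requires KL · (KM × KN) = 0.
KL = (-6, -2, -4), KM = (2, 2/3, 0); the triple product is linear in c with coefficient -8 and constant term 8.
Setting it to zero: c = 1.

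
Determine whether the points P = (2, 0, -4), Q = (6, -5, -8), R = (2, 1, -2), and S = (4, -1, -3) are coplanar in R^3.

Yes

A normal to the plane through P, Q, R is n = PQ × PR = (-6, -8, 4).
The plane has equation n·X = -28. For S: n·S = -28.
Equal, so S lies in the plane and all four are coplanar.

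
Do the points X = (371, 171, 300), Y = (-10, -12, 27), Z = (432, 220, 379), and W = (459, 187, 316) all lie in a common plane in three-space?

The four points are coplanar iff the 3×3 determinant with rows XY, XZ, XW is zero.
Rows: (-381, -183, -273), (61, 49, 79), (88, 16, 16).
Expanding along the first row: (-381)(-480) − (-183)(-5976) + (-273)(-3336) = 0.
Zero determinant ⇒ coplanar.

Yes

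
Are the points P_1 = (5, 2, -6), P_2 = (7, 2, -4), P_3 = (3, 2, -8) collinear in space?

P_1P_2 = (2, 0, 2), P_1P_3 = (-2, 0, -2).
Each component of P_1P_3 is -1 times the corresponding component of P_1P_2, so P_1P_3 = -1·P_1P_2 and the points are collinear.

Yes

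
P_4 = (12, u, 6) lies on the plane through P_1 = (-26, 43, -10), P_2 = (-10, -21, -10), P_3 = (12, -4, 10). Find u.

-25

Coplanarity requires P_1P_2 · (P_1P_3 × P_1P_4) = 0.
P_1P_2 = (16, -64, 0), P_1P_3 = (38, -47, 20); the triple product is linear in u with coefficient -320 and constant term -8000.
Setting it to zero: u = -25.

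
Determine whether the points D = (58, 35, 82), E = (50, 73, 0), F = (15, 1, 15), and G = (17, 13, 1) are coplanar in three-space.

No

A normal to the plane through D, E, F is n = DE × DF = (-5334, 2990, 1906).
The plane has equation n·P = -48430. For G: n·G = -49902.
-49902 ≠ -48430, so G is off the plane.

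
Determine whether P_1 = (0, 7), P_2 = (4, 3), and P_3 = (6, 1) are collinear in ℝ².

Yes

P_1P_2 = (4, -4), P_1P_3 = (6, -6).
Checking proportionality: P_1P_3 = 3/2·P_1P_2, so the vectors are parallel and the points are collinear.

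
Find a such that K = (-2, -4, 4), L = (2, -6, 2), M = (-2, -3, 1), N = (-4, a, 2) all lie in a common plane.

Coplanarity ⇔ det[KL; KM; KN] = 0.
Expanding, this is linear in a: (12)a + (24) = 0.
So a = -2.

-2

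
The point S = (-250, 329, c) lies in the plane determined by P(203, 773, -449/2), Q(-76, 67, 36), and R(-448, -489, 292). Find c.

32

Coplanarity requires PQ · (PR × PS) = 0.
PQ = (-279, -706, 521/2), PR = (-651, -1262, 1033/2); the triple product is linear in c with coefficient -107508 and constant term 3440256.
Setting it to zero: c = 32.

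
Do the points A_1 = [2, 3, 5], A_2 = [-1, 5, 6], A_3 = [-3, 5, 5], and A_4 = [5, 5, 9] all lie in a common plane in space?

With A_1 as base: A_1A_2 = (-3, 2, 1), A_1A_3 = (-5, 2, 0), A_1A_4 = (3, 2, 4).
A_1A_3 × A_1A_4 = (8, 20, -16).
A_1A_2 · (A_1A_3 × A_1A_4) = 0.
The scalar triple product vanishes, so the four points are coplanar.

Yes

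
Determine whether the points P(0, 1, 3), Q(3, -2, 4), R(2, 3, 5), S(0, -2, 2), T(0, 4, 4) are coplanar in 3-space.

Yes

The plane through P, Q, R has normal n = PQ × PR = (-8, -4, 12) and equation n·X = 32.
Checking the remaining points: n·S = 32, n·T = 32.
All equal 32, so all 5 points lie in one plane.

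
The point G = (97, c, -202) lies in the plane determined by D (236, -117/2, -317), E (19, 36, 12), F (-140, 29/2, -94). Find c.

-23

The plane through D, E, F has equation −(5887/2)x − 75313y + 19691z = -5061805/2.
Substituting G: (-75313)c + (-8526203/2) = -5061805/2, so c = -23.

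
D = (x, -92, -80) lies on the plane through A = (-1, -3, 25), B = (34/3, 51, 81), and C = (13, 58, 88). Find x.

A normal to the plane is n = AB × AC = (-14, 7, -11/3).
D lies in the plane iff n · AD = 0.
This gives (-14)x + (-252) = 0, so x = -18.

-18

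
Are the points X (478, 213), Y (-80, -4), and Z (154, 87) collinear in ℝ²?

XY = (-558, -217), XZ = (-324, -126).
Twice the signed area of △XYZ is (-558)(-126) − (-217)(-324) = 0.
The triangle is degenerate (zero area), so the points are collinear.

Yes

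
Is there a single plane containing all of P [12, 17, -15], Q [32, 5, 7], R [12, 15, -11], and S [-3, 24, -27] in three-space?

The four points are coplanar iff the 3×3 determinant with rows PQ, PR, PS is zero.
Rows: (20, -12, 22), (0, -2, 4), (-15, 7, -12).
Expanding along the first row: (20)(-4) − (-12)(60) + (22)(-30) = -20.
Nonzero ⇒ not coplanar.

No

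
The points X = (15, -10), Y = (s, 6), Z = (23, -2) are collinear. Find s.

31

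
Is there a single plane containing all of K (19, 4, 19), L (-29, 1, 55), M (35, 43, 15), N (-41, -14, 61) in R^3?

With K as base: KL = (-48, -3, 36), KM = (16, 39, -4), KN = (-60, -18, 42).
KM × KN = (1566, -432, 2052).
KL · (KM × KN) = 0.
The scalar triple product vanishes, so the four points are coplanar.

Yes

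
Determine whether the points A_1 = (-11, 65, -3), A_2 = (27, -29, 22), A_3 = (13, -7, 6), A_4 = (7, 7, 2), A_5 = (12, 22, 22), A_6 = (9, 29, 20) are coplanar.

The plane through A_1, A_2, A_3 has normal n = A_1A_2 × A_1A_3 = (954, 258, -480) and equation n·P = 7716.
Checking the remaining points: n·A_4 = 7524, n·A_5 = 6564, n·A_6 = 6468.
Since n·A_4 = 7524 ≠ 7716, A_4 is off the plane and the points are not all coplanar.

No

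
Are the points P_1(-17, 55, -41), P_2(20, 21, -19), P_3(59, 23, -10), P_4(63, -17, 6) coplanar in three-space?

The four points are coplanar iff the 3×3 determinant with rows P_1P_2, P_1P_3, P_1P_4 is zero.
Rows: (37, -34, 22), (76, -32, 31), (80, -72, 47).
Expanding along the first row: (37)(728) − (-34)(1092) + (22)(-2912) = 0.
Zero determinant ⇒ coplanar.

Yes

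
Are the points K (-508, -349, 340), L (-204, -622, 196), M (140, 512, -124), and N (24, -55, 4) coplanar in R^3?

The four points are coplanar iff the 3×3 determinant with rows KL, KM, KN is zero.
Rows: (304, -273, -144), (648, 861, -464), (532, 294, -336).
Expanding along the first row: (304)(-152880) − (-273)(29120) + (-144)(-267540) = 0.
Zero determinant ⇒ coplanar.

Yes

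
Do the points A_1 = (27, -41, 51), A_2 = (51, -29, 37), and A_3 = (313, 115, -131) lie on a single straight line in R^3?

A_1A_2 = (24, 12, -14), A_1A_3 = (286, 156, -182).
Comparing components 3 and 1: (-14)(286) − (24)(-182) = 364 ≠ 0, so A_1A_2 and A_1A_3 are not parallel and the points are not collinear.

No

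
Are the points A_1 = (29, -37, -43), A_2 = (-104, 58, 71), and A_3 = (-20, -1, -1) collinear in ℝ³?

No

A_1A_2 = (-133, 95, 114), A_1A_3 = (-49, 36, 42).
Comparing components 2 and 3: (95)(42) − (114)(36) = -114 ≠ 0, so A_1A_2 and A_1A_3 are not parallel and the points are not collinear.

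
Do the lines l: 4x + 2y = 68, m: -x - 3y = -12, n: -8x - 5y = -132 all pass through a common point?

No

The three lines meet at one point iff the augmented coefficient matrix [aᵢ bᵢ cᵢ] has rank < 3, i.e. its determinant vanishes.
Here the determinant is -20.
Nonzero, so no common point exists.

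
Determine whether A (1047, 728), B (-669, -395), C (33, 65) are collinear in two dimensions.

AB = (-1716, -1123), AC = (-1014, -663).
det[AB; AC] = (-1716)(-663) − (-1123)(-1014) = -1014.
The determinant is nonzero, so they are not collinear.

No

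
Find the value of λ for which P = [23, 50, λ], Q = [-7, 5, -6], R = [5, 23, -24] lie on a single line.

Collinearity requires PQ × PR = 0; each component is linear in λ.
The x-component gives (18)λ + (918) = 0, so λ = -51.
The remaining components then also vanish.

-51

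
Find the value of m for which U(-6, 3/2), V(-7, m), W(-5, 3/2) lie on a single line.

3/2

The three points are collinear iff det[UV; UW] = 0.
This determinant is linear in m: (-1)m + (3/2) = 0, so m = 3/2.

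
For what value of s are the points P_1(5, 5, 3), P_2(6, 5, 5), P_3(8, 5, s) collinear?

Direction P_1P_2 = (1, 0, 2). From the x-coordinate of P_3, the parameter along the line is τ = (8 − 5)/1 = 3.
Then s = 3 + 3·(2) = 9.

9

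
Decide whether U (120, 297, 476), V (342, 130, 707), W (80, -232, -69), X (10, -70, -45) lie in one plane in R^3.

No

A normal to the plane through U, V, W is n = UV × UW = (213214, 111750, -124118).
The plane has equation n·P = -304738. For X: n·X = -105050.
-105050 ≠ -304738, so X is off the plane.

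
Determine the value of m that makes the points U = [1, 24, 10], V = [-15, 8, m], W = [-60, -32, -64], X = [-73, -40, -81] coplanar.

Normal to plane UWX: n = (360, -75, -240); plane equation n·P = -3840.
Requiring n·V = -3840: (-240)m + (-6000) = -3840.
So m = -9.

-9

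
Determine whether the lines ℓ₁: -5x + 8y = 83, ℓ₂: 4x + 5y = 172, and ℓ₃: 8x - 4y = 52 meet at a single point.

No

The three lines meet at one point iff the augmented coefficient matrix [aᵢ bᵢ cᵢ] has rank < 3, i.e. its determinant vanishes.
Here the determinant is -44.
Nonzero, so no common point exists.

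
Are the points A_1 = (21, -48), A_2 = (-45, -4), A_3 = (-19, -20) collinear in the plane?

A_1A_2 = (-66, 44), A_1A_3 = (-40, 28).
det[A_1A_2; A_1A_3] = (-66)(28) − (44)(-40) = -88.
The determinant is nonzero, so they are not collinear.

No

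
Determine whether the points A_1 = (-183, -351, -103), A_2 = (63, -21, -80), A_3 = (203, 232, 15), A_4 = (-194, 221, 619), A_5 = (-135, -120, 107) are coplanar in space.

No

The plane through A_1, A_2, A_3 has normal n = A_1A_2 × A_1A_3 = (25531, -20150, 16038) and equation n·P = 748563.
Checking the remaining points: n·A_4 = 521358, n·A_5 = 687381.
Since n·A_4 = 521358 ≠ 748563, A_4 is off the plane and the points are not all coplanar.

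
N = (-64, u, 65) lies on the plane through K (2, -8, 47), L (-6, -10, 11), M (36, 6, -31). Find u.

Coplanarity requires KL · (KM × KN) = 0.
KL = (-8, -2, -36), KM = (34, 14, -78); the triple product is linear in u with coefficient -1848 and constant term -59136.
Setting it to zero: u = -32.

-32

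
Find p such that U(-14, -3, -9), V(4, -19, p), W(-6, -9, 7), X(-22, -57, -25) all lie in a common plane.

27

Normal to plane UWX: n = (960, 0, -480); plane equation n·P = -9120.
Requiring n·V = -9120: (-480)p + (3840) = -9120.
So p = 27.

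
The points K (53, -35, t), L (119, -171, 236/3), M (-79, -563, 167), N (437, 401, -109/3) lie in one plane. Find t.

-49/3

Coplanarity ⇔ det[KL; KM; KN] = 0.
Expanding, this is linear in t: (-11400)t + (-186200) = 0.
So t = -49/3.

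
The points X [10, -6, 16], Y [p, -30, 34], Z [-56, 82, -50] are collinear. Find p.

28

Collinearity requires XY × XZ = 0; each component is linear in p.
The y-component gives (66)p + (-1848) = 0, so p = 28.
The remaining components then also vanish.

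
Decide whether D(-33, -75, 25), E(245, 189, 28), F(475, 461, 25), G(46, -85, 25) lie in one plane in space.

No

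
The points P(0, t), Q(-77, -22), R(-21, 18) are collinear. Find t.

33

The three points are collinear iff det[PQ; PR] = 0.
This determinant is linear in t: (56)t + (-1848) = 0, so t = 33.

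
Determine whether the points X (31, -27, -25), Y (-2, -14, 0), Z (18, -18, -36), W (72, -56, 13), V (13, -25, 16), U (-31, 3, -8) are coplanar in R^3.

The plane through X, Y, Z has normal n = XY × XZ = (-368, -688, -128) and equation n·P = 10368.
Checking the remaining points: n·W = 10368, n·V = 10368, n·U = 10368.
All equal 10368, so all 6 points lie in one plane.

Yes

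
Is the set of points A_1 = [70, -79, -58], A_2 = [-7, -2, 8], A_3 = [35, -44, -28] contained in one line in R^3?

A_1A_2 = (-77, 77, 66), A_1A_3 = (-35, 35, 30).
Each component of A_1A_3 is 5/11 times the corresponding component of A_1A_2, so A_1A_3 = 5/11·A_1A_2 and the points are collinear.

Yes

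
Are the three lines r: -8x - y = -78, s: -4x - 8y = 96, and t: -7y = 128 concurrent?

No

Intersecting r and s: solving the 2×2 system gives (x, y) = (12, -18).
Substitute into t: (0)(12) + (-7)(-18) = 126.
But t requires 128 ≠ 126, so the three lines have no common point.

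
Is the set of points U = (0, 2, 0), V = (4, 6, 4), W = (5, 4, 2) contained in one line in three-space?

No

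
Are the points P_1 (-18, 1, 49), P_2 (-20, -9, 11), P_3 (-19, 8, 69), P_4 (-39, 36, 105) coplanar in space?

The four points are coplanar iff the 3×3 determinant with rows P_1P_2, P_1P_3, P_1P_4 is zero.
Rows: (-2, -10, -38), (-1, 7, 20), (-21, 35, 56).
Expanding along the first row: (-2)(-308) − (-10)(364) + (-38)(112) = 0.
Zero determinant ⇒ coplanar.

Yes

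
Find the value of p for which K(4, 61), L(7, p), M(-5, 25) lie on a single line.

73

The three points are collinear iff det[KL; KM] = 0.
This determinant is linear in p: (9)p + (-657) = 0, so p = 73.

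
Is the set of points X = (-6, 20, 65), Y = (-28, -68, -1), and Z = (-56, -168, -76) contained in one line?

No

XY = (-22, -88, -66), XZ = (-50, -188, -141).
XY × XZ = (0, 198, -264).
The cross product is nonzero, so the points do not lie on one line.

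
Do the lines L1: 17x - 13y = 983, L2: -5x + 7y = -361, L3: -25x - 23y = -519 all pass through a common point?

No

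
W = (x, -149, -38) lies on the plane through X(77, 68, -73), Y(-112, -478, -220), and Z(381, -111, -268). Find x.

Coplanarity requires XY · (XZ × XW) = 0.
XY = (-189, -546, -147), XZ = (304, -179, -195); the triple product is linear in x with coefficient 80157 and constant term 18516267.
Setting it to zero: x = -231.

-231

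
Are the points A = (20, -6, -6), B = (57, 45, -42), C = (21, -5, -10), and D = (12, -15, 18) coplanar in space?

Yes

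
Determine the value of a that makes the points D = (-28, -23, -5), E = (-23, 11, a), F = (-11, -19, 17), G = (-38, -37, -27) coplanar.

27

Coplanarity ⇔ det[DE; DF; DG] = 0.
Expanding, this is linear in a: (-198)a + (5346) = 0.
So a = 27.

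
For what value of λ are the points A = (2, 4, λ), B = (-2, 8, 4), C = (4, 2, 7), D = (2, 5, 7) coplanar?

6

Coplanarity ⇔ det[AB; AC; AD] = 0.
Expanding, this is linear in λ: (-6)λ + (36) = 0.
So λ = 6.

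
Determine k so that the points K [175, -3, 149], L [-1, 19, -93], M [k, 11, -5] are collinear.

63

Collinearity requires KL × KM = 0; each component is linear in k.
The y-component gives (-242)k + (15246) = 0, so k = 63.
The remaining components then also vanish.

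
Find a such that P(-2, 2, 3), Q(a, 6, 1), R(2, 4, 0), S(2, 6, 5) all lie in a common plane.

4

Normal to plane PRS: n = (16, -20, 8); plane equation n·X = -48.
Requiring n·Q = -48: (16)a + (-112) = -48.
So a = 4.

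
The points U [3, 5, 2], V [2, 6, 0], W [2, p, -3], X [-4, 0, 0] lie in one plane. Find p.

9

Normal to plane UVX: n = (-12, 12, 12); plane equation n·P = 48.
Requiring n·W = 48: (12)p + (-60) = 48.
So p = 9.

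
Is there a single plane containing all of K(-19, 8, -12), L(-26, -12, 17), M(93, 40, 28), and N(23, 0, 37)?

With K as base: KL = (-7, -20, 29), KM = (112, 32, 40), KN = (42, -8, 49).
KM × KN = (1888, -3808, -2240).
KL · (KM × KN) = -2016.
Since -2016 ≠ 0, the four points are not coplanar.

No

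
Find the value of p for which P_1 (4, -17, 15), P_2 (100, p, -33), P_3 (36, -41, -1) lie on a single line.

-89

Direction P_1P_3 = (32, -24, -16). From the x-coordinate of P_2, the parameter along the line is τ = (100 − 4)/32 = 3.
Then p = (-17) + 3·(-24) = -89.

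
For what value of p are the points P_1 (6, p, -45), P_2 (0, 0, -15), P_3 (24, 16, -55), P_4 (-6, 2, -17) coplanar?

Coplanarity ⇔ det[P_1P_2; P_1P_3; P_1P_4] = 0.
Expanding, this is linear in p: (-288)p + (4032) = 0.
So p = 14.

14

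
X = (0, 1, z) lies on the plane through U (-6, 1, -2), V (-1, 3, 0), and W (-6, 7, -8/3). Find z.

The plane through U, V, W has equation −(40/3)x + (10/3)y + 30z = 70/3.
Substituting X: (30)z + (10/3) = 70/3, so z = 2/3.

2/3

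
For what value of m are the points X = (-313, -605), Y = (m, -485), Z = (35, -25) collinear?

Collinearity: (Y − X) must be parallel to (Z − X) = (348, 580).
Cross-multiplying the components: (m − (-313))·(580) = (120)·(348).
Solving gives m = -241.

-241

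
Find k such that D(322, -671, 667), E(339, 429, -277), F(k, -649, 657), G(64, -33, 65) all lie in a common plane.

366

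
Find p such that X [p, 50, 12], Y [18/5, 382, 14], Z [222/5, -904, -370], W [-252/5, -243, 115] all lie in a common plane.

-54/5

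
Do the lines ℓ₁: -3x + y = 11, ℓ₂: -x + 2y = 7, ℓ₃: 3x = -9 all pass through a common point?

Yes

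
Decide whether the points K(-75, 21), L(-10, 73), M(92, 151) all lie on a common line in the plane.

KL = (65, 52), KM = (167, 130).
Twice the signed area of △KLM is (65)(130) − (52)(167) = -234.
The area is nonzero, so the three points are not collinear.

No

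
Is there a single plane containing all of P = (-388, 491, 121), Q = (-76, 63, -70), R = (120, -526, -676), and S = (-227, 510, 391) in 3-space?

A normal to the plane through P, Q, R is n = PQ × PR = (146869, 151636, -99880).
The plane has equation n·X = 5382624. For S: n·S = 4942017.
4942017 ≠ 5382624, so S is off the plane.

No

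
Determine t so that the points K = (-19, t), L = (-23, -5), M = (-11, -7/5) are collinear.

-19/5

The three points are collinear iff det[KL; KM] = 0.
This determinant is linear in t: (12)t + (228/5) = 0, so t = -19/5.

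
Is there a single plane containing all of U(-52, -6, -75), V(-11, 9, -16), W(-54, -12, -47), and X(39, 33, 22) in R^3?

The four points are coplanar iff the 3×3 determinant with rows UV, UW, UX is zero.
Rows: (41, 15, 59), (-2, -6, 28), (91, 39, 97).
Expanding along the first row: (41)(-1674) − (15)(-2742) + (59)(468) = 108.
Nonzero ⇒ not coplanar.

No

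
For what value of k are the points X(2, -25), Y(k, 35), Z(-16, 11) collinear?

-28

The three points are collinear iff det[XY; XZ] = 0.
This determinant is linear in k: (36)k + (1008) = 0, so k = -28.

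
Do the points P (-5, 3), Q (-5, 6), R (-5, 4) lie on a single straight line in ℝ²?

PQ = (0, 3), PR = (0, 1).
Checking proportionality: PR = 1/3·PQ, so the vectors are parallel and the points are collinear.

Yes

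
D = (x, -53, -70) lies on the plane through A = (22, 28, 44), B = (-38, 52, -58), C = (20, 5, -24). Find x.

The plane through A, B, C has equation −3978x − 3876y + 1428z = -133212.
Substituting D: (-3978)x + (105468) = -133212, so x = 60.

60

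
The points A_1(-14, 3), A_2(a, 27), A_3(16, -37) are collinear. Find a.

Collinearity: (A_2 − A_1) must be parallel to (A_3 − A_1) = (30, -40).
Cross-multiplying the components: (a − (-14))·(-40) = (24)·(30).
Solving gives a = -32.

-32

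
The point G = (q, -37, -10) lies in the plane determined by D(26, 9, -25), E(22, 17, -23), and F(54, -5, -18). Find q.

102

A normal to the plane is n = DE × DF = (84, 84, -168).
G lies in the plane iff n · DG = 0.
This gives (84)q + (-8568) = 0, so q = 102.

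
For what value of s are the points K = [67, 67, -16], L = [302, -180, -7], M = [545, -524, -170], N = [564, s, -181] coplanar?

Coplanarity ⇔ det[KL; KM; KN] = 0.
Expanding, this is linear in s: (40492)s + (22270600) = 0.
So s = -550.

-550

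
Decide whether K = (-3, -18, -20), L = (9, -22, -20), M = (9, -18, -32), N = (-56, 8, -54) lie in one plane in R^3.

No

The four points are coplanar iff the 3×3 determinant with rows KL, KM, KN is zero.
Rows: (12, -4, 0), (12, 0, -12), (-53, 26, -34).
Expanding along the first row: (12)(312) − (-4)(-1044) + (0)(312) = -432.
Nonzero ⇒ not coplanar.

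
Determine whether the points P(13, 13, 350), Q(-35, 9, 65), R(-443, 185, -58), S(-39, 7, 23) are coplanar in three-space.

The four points are coplanar iff the 3×3 determinant with rows PQ, PR, PS is zero.
Rows: (-48, -4, -285), (-456, 172, -408), (-52, -6, -327).
Expanding along the first row: (-48)(-58692) − (-4)(127896) + (-285)(11680) = 0.
Zero determinant ⇒ coplanar.

Yes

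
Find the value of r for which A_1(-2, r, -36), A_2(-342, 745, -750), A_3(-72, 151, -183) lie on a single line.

Collinearity requires A_1A_2 × A_1A_3 = 0; each component is linear in r.
The x-component gives (-567)r + (-1701) = 0, so r = -3.
The remaining components then also vanish.

-3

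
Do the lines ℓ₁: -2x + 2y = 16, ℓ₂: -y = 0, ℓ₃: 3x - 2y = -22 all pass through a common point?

Intersecting ℓ₁ and ℓ₂: solving the 2×2 system gives (x, y) = (-8, 0).
Substitute into ℓ₃: (3)(-8) + (-2)(0) = -24.
But ℓ₃ requires -22 ≠ -24, so the three lines have no common point.

No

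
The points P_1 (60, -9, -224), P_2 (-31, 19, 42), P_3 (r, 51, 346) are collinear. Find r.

-135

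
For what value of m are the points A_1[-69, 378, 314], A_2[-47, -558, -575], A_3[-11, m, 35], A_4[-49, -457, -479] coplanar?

The points are coplanar iff A_1A_2 · (A_1A_3 × A_1A_4) = 0.
Expanding, this is linear in m: (334)m + (-24716) = 0.
So m = 74.

74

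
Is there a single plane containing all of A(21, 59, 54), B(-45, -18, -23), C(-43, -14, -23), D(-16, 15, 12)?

Yes

With A as base: AB = (-66, -77, -77), AC = (-64, -73, -77), AD = (-37, -44, -42).
AC × AD = (-322, 161, 115).
AB · (AC × AD) = 0.
The scalar triple product vanishes, so the four points are coplanar.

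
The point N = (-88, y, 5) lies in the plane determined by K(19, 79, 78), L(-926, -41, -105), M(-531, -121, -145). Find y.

7

Coplanarity requires KL · (KM × KN) = 0.
KL = (-945, -120, -183), KM = (-550, -200, -223); the triple product is linear in y with coefficient -110085 and constant term 770595.
Setting it to zero: y = 7.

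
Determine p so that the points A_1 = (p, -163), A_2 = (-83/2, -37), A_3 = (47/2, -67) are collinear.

463/2

The three points are collinear iff det[A_1A_2; A_1A_3] = 0.
This determinant is linear in p: (30)p + (-6945) = 0, so p = 463/2.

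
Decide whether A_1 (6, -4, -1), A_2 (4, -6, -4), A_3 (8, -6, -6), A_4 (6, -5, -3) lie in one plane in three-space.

The four points are coplanar iff the 3×3 determinant with rows A_1A_2, A_1A_3, A_1A_4 is zero.
Rows: (-2, -2, -3), (2, -2, -5), (0, -1, -2).
Expanding along the first row: (-2)(-1) − (-2)(-4) + (-3)(-2) = 0.
Zero determinant ⇒ coplanar.

Yes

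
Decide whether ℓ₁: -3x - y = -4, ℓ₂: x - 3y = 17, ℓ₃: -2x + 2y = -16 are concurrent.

The three lines meet at one point iff the augmented coefficient matrix [aᵢ bᵢ cᵢ] has rank < 3, i.e. its determinant vanishes.
Here the determinant is -8.
Nonzero, so no common point exists.

No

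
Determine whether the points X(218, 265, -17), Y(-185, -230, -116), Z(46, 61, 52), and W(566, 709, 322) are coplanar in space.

Yes

The four points are coplanar iff the 3×3 determinant with rows XY, XZ, XW is zero.
Rows: (-403, -495, -99), (-172, -204, 69), (348, 444, 339).
Expanding along the first row: (-403)(-99792) − (-495)(-82320) + (-99)(-5376) = 0.
Zero determinant ⇒ coplanar.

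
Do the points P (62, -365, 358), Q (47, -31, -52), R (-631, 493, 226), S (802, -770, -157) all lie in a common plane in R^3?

No

With P as base: PQ = (-15, 334, -410), PR = (-693, 858, -132), PS = (740, -405, -515).
PR × PS = (-495330, -454575, -354255).
PQ · (PR × PS) = 846450.
Since 846450 ≠ 0, the four points are not coplanar.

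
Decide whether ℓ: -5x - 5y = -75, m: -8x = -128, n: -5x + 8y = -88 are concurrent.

Yes

The three lines meet at one point iff the augmented coefficient matrix [aᵢ bᵢ cᵢ] has rank < 3, i.e. its determinant vanishes.
Here the determinant is 0.
It vanishes, so the lines are concurrent at (16, -1).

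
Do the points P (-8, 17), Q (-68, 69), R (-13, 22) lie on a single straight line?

No

PQ = (-60, 52), PR = (-5, 5).
Twice the signed area of △PQR is (-60)(5) − (52)(-5) = -40.
The area is nonzero, so the three points are not collinear.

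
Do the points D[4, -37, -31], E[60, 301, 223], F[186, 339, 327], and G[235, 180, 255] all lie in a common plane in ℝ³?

With D as base: DE = (56, 338, 254), DF = (182, 376, 358), DG = (231, 217, 286).
DF × DG = (29850, 30646, -47362).
DE · (DF × DG) = 0.
The scalar triple product vanishes, so the four points are coplanar.

Yes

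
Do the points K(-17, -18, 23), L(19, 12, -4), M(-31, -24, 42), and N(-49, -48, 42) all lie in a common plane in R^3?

The four points are coplanar iff the 3×3 determinant with rows KL, KM, KN is zero.
Rows: (36, 30, -27), (-14, -6, 19), (-32, -30, 19).
Expanding along the first row: (36)(456) − (30)(342) + (-27)(228) = 0.
Zero determinant ⇒ coplanar.

Yes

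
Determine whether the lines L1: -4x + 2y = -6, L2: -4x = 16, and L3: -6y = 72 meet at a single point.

No

Intersecting L1 and L2: solving the 2×2 system gives (x, y) = (-4, -11).
Substitute into L3: (0)(-4) + (-6)(-11) = 66.
But L3 requires 72 ≠ 66, so the three lines have no common point.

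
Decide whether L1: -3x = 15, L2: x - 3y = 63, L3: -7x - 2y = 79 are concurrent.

Intersecting L1 and L2: solving the 2×2 system gives (x, y) = (-5, -68/3).
Substitute into L3: (-7)(-5) + (-2)(-68/3) = 241/3.
But L3 requires 79 ≠ 241/3, so the three lines have no common point.

No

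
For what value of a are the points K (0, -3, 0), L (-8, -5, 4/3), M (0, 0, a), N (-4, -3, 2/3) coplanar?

0

Coplanarity ⇔ det[KL; KM; KN] = 0.
Expanding, this is linear in a: (8)a + (0) = 0.
So a = 0.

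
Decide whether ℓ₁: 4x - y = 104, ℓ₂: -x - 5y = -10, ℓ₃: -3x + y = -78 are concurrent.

Intersecting ℓ₁ and ℓ₂: solving the 2×2 system gives (x, y) = (530/21, -64/21).
Substitute into ℓ₃: (-3)(530/21) + (1)(-64/21) = -1654/21.
But ℓ₃ requires -78 ≠ -1654/21, so the three lines have no common point.

No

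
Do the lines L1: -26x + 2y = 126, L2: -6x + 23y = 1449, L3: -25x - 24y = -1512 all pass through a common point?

Intersecting L1 and L2: solving the 2×2 system gives (x, y) = (0, 63).
Substitute into L3: (-25)(0) + (-24)(63) = -1512.
This equals -1512, so (0, 63) lies on all three lines and they are concurrent.

Yes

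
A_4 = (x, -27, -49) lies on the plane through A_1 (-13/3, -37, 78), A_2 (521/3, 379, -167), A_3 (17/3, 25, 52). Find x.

A normal to the plane is n = A_1A_2 × A_1A_3 = (4374, 2178, 6876).
A_4 lies in the plane iff n · A_1A_4 = 0.
This gives (4374)x + (-832518) = 0, so x = 571/3.

571/3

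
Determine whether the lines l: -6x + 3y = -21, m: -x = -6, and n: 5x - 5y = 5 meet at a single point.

Yes

The three lines meet at one point iff the augmented coefficient matrix [aᵢ bᵢ cᵢ] has rank < 3, i.e. its determinant vanishes.
Here the determinant is 0.
It vanishes, so the lines are concurrent at (6, 5).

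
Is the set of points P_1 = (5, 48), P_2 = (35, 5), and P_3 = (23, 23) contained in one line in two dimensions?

No

P_1P_2 = (30, -43), P_1P_3 = (18, -25).
If collinear, P_1P_3 would be a scalar multiple of P_1P_2. But (30)·(-25) ≠ (-43)·(18) (difference 24), so they are not parallel; the points are not collinear.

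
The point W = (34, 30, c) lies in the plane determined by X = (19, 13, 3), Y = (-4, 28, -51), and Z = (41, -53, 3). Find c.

65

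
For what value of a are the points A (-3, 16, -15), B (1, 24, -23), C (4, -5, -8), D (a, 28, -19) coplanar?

-7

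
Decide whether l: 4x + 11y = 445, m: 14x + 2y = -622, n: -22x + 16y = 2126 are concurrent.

No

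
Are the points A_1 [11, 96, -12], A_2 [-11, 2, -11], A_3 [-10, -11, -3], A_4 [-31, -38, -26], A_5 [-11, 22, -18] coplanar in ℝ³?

No

The plane through A_1, A_2, A_3 has normal n = A_1A_2 × A_1A_3 = (-739, 177, 380) and equation n·P = 4303.
Checking the remaining points: n·A_4 = 6303, n·A_5 = 5183.
Since n·A_4 = 6303 ≠ 4303, A_4 is off the plane and the points are not all coplanar.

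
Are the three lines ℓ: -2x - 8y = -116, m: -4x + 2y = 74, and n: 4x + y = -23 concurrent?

Intersecting ℓ and m: solving the 2×2 system gives (x, y) = (-10, 17).
Substitute into n: (4)(-10) + (1)(17) = -23.
This equals -23, so (-10, 17) lies on all three lines and they are concurrent.

Yes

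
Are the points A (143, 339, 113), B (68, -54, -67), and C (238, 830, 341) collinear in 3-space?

AB = (-75, -393, -180), AC = (95, 491, 228).
AB × AC = (-1224, 0, 510).
The cross product is nonzero, so the points do not lie on one line.

No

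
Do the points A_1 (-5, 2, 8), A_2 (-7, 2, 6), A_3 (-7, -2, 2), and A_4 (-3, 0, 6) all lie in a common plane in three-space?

With A_1 as base: A_1A_2 = (-2, 0, -2), A_1A_3 = (-2, -4, -6), A_1A_4 = (2, -2, -2).
A_1A_3 × A_1A_4 = (-4, -16, 12).
A_1A_2 · (A_1A_3 × A_1A_4) = -16.
Since -16 ≠ 0, the four points are not coplanar.

No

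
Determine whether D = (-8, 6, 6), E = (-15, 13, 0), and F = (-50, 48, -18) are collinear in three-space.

DE = (-7, 7, -6), DF = (-42, 42, -24).
DE × DF = (84, 84, 0).
The cross product is nonzero, so the points do not lie on one line.

No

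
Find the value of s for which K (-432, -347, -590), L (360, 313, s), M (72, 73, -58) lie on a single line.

246

Direction KM = (504, 420, 532). From the x-coordinate of L, the parameter along the line is τ = (360 − (-432))/504 = 11/7.
Then s = (-590) + 11/7·(532) = 246.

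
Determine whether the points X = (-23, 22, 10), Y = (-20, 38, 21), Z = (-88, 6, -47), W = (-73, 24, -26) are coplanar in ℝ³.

Yes

With X as base: XY = (3, 16, 11), XZ = (-65, -16, -57), XW = (-50, 2, -36).
XZ × XW = (690, 510, -930).
XY · (XZ × XW) = 0.
The scalar triple product vanishes, so the four points are coplanar.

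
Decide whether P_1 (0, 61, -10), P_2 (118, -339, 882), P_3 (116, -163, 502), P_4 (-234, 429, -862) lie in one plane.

Yes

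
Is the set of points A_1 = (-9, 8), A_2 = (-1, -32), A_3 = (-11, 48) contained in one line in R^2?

No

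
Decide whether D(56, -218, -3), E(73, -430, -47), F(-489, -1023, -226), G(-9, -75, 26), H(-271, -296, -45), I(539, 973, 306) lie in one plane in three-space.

No

The plane through D, E, F has normal n = DE × DF = (11856, 27771, -129225) and equation n·P = -5002467.
Checking the remaining points: n·G = -5549379, n·H = -5618067, n·I = -6131283.
Since n·G = -5549379 ≠ -5002467, G is off the plane and the points are not all coplanar.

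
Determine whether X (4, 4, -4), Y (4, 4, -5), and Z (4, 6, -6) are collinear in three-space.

No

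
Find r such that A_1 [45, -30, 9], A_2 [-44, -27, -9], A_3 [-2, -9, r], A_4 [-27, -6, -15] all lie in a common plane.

-9

Normal to plane A_1A_2A_4: n = (360, -840, -1920); plane equation n·P = 24120.
Requiring n·A_3 = 24120: (-1920)r + (6840) = 24120.
So r = -9.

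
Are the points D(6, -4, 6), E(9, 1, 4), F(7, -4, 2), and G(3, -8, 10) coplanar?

Yes

A normal to the plane through D, E, F is n = DE × DF = (-20, 10, -5).
The plane has equation n·P = -190. For G: n·G = -190.
Equal, so G lies in the plane and all four are coplanar.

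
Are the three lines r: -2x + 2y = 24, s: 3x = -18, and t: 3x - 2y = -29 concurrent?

No

Lines aᵢx + bᵢy = cᵢ with pairwise distinct directions are concurrent exactly when det[aᵢ bᵢ cᵢ] = 0.
Here the determinant is -6.
Nonzero, so no common point exists.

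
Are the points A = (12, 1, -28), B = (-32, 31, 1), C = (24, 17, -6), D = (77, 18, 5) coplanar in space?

Yes

The four points are coplanar iff the 3×3 determinant with rows AB, AC, AD is zero.
Rows: (-44, 30, 29), (12, 16, 22), (65, 17, 33).
Expanding along the first row: (-44)(154) − (30)(-1034) + (29)(-836) = 0.
Zero determinant ⇒ coplanar.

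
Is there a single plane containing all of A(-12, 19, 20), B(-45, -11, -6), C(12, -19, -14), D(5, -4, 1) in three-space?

No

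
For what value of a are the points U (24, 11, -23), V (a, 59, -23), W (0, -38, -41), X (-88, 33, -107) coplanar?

24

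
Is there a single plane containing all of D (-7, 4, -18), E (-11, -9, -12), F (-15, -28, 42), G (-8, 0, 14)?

A normal to the plane through D, E, F is n = DE × DF = (-588, 192, 24).
The plane has equation n·P = 4452. For G: n·G = 5040.
5040 ≠ 4452, so G is off the plane.

No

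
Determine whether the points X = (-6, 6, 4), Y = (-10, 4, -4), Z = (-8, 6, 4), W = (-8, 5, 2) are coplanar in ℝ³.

The four points are coplanar iff the 3×3 determinant with rows XY, XZ, XW is zero.
Rows: (-4, -2, -8), (-2, 0, 0), (-2, -1, -2).
Expanding along the first row: (-4)(0) − (-2)(4) + (-8)(2) = -8.
Nonzero ⇒ not coplanar.

No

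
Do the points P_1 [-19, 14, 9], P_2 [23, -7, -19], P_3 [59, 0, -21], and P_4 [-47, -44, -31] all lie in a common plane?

No

The four points are coplanar iff the 3×3 determinant with rows P_1P_2, P_1P_3, P_1P_4 is zero.
Rows: (42, -21, -28), (78, -14, -30), (-28, -58, -40).
Expanding along the first row: (42)(-1180) − (-21)(-3960) + (-28)(-4916) = 4928.
Nonzero ⇒ not coplanar.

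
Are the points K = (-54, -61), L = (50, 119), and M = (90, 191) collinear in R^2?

No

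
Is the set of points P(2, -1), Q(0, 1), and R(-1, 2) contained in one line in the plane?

PQ = (-2, 2), PR = (-3, 3).
Checking proportionality: PR = 3/2·PQ, so the vectors are parallel and the points are collinear.

Yes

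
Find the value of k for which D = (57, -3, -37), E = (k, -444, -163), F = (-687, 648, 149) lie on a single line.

561

Direction DF = (-744, 651, 186). From the y-coordinate of E, the parameter along the line is τ = (-444 − (-3))/651 = -21/31.
Then k = 57 + (-21/31)·(-744) = 561.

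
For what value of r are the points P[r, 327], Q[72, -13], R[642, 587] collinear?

395

Collinearity: (P − Q) must be parallel to (R − Q) = (570, 600).
Cross-multiplying the components: (r − 72)·(600) = (340)·(570).
Solving gives r = 395.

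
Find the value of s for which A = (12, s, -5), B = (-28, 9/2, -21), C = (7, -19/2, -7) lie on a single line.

Collinearity requires AB × AC = 0; each component is linear in s.
The x-component gives (-14)s + (-161) = 0, so s = -23/2.
The remaining components then also vanish.

-23/2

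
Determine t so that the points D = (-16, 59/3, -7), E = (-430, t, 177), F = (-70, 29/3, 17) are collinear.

Direction DF = (-54, -10, 24). From the x-coordinate of E, the parameter along the line is τ = (-430 − (-16))/(-54) = 23/3.
Then t = 59/3 + 23/3·(-10) = -57.

-57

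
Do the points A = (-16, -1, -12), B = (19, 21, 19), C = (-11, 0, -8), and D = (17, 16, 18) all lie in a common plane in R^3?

A normal to the plane through A, B, C is n = AB × AC = (57, 15, -75).
The plane has equation n·P = -27. For D: n·D = -141.
-141 ≠ -27, so D is off the plane.

No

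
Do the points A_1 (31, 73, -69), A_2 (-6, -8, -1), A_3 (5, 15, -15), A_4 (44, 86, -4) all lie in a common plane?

Yes

A normal to the plane through A_1, A_2, A_3 is n = A_1A_2 × A_1A_3 = (-430, 230, 40).
The plane has equation n·P = 700. For A_4: n·A_4 = 700.
Equal, so A_4 lies in the plane and all four are coplanar.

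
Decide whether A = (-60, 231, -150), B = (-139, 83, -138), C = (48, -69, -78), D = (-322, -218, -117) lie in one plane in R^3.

The four points are coplanar iff the 3×3 determinant with rows AB, AC, AD is zero.
Rows: (-79, -148, 12), (108, -300, 72), (-262, -449, 33).
Expanding along the first row: (-79)(22428) − (-148)(22428) + (12)(-127092) = 22428.
Nonzero ⇒ not coplanar.

No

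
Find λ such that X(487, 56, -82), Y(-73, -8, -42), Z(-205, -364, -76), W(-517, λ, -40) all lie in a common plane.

Coplanarity ⇔ det[XY; XZ; XW] = 0.
Expanding, this is linear in λ: (-24320)λ + (-7101440) = 0.
So λ = -292.

-292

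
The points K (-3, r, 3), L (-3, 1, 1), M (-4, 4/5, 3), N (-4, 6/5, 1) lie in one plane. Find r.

3/5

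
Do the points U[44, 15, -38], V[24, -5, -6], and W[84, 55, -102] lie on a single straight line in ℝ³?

Yes

UV = (-20, -20, 32), UW = (40, 40, -64).
UV × UW = (0, 0, 0).
The cross product vanishes, so the three points are collinear.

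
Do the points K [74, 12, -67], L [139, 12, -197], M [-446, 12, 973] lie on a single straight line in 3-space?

Yes

KL = (65, 0, -130), KM = (-520, 0, 1040).
Each component of KM is -8 times the corresponding component of KL, so KM = -8·KL and the points are collinear.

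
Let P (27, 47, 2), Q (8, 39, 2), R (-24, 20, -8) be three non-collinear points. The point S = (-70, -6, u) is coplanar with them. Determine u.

A normal to the plane is n = PQ × PR = (80, -190, 105).
S lies in the plane iff n · PS = 0.
This gives (105)u + (2100) = 0, so u = -20.

-20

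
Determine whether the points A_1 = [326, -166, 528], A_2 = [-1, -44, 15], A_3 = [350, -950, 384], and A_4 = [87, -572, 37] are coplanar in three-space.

Yes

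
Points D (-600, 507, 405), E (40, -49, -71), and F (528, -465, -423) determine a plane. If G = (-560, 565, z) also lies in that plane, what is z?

503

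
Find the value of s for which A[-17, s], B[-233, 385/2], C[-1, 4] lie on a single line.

Collinearity: (A − B) must be parallel to (C − B) = (232, -377/2).
Cross-multiplying the components: (s − 385/2)·(232) = (216)·(-377/2).
Solving gives s = 17.

17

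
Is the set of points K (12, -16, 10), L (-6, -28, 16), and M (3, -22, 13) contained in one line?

Yes

KL = (-18, -12, 6), KM = (-9, -6, 3).
Each component of KM is 1/2 times the corresponding component of KL, so KM = 1/2·KL and the points are collinear.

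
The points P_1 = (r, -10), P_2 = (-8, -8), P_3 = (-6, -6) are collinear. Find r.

-10

Collinearity: (P_1 − P_2) must be parallel to (P_3 − P_2) = (2, 2).
Cross-multiplying the components: (r − (-8))·(2) = (-2)·(2).
Solving gives r = -10.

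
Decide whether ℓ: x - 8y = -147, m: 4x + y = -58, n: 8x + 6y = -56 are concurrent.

Intersecting ℓ and m: solving the 2×2 system gives (x, y) = (-611/33, 530/33).
Substitute into n: (8)(-611/33) + (6)(530/33) = -1708/33.
But n requires -56 ≠ -1708/33, so the three lines have no common point.

No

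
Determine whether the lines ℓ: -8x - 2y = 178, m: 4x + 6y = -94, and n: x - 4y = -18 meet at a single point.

Yes

The three lines meet at one point iff the augmented coefficient matrix [aᵢ bᵢ cᵢ] has rank < 3, i.e. its determinant vanishes.
Here the determinant is 0.
It vanishes, so the lines are concurrent at (-22, -1).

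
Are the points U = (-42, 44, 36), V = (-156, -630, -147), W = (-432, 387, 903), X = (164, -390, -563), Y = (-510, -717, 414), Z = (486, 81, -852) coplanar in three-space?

The plane through U, V, W has normal n = UV × UW = (-521589, 170208, -301962) and equation n·P = 18525258.
Checking the remaining points: n·X = 18082890, n·Y = 18958986, n·Z = 17566218.
Since n·X = 18082890 ≠ 18525258, X is off the plane and the points are not all coplanar.

No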